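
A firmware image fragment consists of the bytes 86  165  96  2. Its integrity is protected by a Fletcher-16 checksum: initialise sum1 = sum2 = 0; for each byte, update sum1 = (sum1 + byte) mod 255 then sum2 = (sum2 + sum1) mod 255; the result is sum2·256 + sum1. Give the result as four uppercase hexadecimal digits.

0D5E

Running sums (mod 255):
  after byte 0 (86): sum1=86, sum2=86
  after byte 1 (165): sum1=251, sum2=82
  after byte 2 (96): sum1=92, sum2=174
  after byte 3 (2): sum1=94, sum2=13
Checksum = sum2·256 + sum1 = 13·256 + 94 = 3422 = 0x0D5E.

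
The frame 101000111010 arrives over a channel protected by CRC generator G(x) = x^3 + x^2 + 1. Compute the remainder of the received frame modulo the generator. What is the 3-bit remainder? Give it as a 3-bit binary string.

Modulo-2 division of 101000111010 by 1101:
  pos 0: 1010 XOR 1101 = 0111
  pos 1: 1110 XOR 1101 = 0011
  pos 3: 1101 XOR 1101 = 0000
  pos 7: 1101 XOR 1101 = 0000
Remainder = 000 (zero — the frame passes the CRC check).

000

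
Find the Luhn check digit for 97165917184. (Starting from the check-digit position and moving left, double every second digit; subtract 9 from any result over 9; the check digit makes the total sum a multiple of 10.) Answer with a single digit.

9

Partial digits right→left: 4 8 1 7 1 9 5 6 1 7 9
Double every second digit counting from the check-digit position (so the 1st, 3rd, 5th, ... of the partial from the right).
  doubled (with −9 where >9): 8 2 2 1 2 9 → sum 24
  kept as-is: 8 7 9 6 7 → sum 37
Total = 24 + 37 = 61.
Check digit = (10 − (61 mod 10)) mod 10 = 9.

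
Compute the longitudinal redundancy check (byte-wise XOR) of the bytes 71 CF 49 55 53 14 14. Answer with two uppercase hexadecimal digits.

XOR the bytes together:
  start with 0x71
  0x71 ⊕ 0xCF = 0xBE
  0xBE ⊕ 0x49 = 0xF7
  0xF7 ⊕ 0x55 = 0xA2
  0xA2 ⊕ 0x53 = 0xF1
  0xF1 ⊕ 0x14 = 0xE5
  0xE5 ⊕ 0x14 = 0xF1

F1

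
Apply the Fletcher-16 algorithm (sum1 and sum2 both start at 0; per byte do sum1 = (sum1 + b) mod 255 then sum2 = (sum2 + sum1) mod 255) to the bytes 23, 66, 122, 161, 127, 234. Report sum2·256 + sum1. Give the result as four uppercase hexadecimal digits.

8EDF

Running sums (mod 255):
  after byte 0 (23): sum1=23, sum2=23
  after byte 1 (66): sum1=89, sum2=112
  after byte 2 (122): sum1=211, sum2=68
  after byte 3 (161): sum1=117, sum2=185
  after byte 4 (127): sum1=244, sum2=174
  after byte 5 (234): sum1=223, sum2=142
Checksum = sum2·256 + sum1 = 142·256 + 223 = 36575 = 0x8EDF.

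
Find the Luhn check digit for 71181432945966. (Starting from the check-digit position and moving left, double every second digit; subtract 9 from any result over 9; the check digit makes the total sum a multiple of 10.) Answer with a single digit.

Partial digits right→left: 6 6 9 5 4 9 2 3 4 1 8 1 1 7
Double every second digit counting from the check-digit position (so the 1st, 3rd, 5th, ... of the partial from the right).
  doubled (with −9 where >9): 3 9 8 4 8 7 2 → sum 41
  kept as-is: 6 5 9 3 1 1 7 → sum 32
Total = 41 + 32 = 73.
Check digit = (10 − (73 mod 10)) mod 10 = 7.

7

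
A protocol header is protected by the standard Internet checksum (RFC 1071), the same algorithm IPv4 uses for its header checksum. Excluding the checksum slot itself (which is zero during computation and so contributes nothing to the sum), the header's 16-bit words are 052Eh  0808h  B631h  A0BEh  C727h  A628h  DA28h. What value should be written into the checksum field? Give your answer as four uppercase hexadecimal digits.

One's-complement addition (fold any carry out of bit 15 back into bit 0):
  0x052E + 0x0808 = 0x00D36
  0x0D36 + 0xB631 = 0x0C367
  0xC367 + 0xA0BE = 0x16425 → wrap carry → 0x6426
  0x6426 + 0xC727 = 0x12B4D → wrap carry → 0x2B4E
  0x2B4E + 0xA628 = 0x0D176
  0xD176 + 0xDA28 = 0x1AB9E → wrap carry → 0xAB9F
One's-complement sum = 0xAB9F.
Checksum = ~0xAB9F & 0xFFFF = 0x5460.

5460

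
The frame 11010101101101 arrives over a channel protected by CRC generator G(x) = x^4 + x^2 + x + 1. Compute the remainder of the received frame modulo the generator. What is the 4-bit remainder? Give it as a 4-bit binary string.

Modulo-2 division of 11010101101101 by 10111:
  pos 0: 11010 XOR 10111 = 01101
  pos 1: 11011 XOR 10111 = 01100
  pos 2: 11000 XOR 10111 = 01111
  pos 3: 11111 XOR 10111 = 01000
  pos 4: 10001 XOR 10111 = 00110
  pos 6: 11001 XOR 10111 = 01110
  pos 7: 11101 XOR 10111 = 01010
  pos 8: 10100 XOR 10111 = 00011
Remainder = 0111 (nonzero — an error is detected).

0111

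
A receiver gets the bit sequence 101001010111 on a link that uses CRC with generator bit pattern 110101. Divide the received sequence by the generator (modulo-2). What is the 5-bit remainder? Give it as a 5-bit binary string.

11111

Modulo-2 division of 101001010111 by 110101:
  pos 0: 101001 XOR 110101 = 011100
  pos 1: 111000 XOR 110101 = 001101
  pos 3: 110110 XOR 110101 = 000011
Remainder = 11111 (nonzero — an error is detected).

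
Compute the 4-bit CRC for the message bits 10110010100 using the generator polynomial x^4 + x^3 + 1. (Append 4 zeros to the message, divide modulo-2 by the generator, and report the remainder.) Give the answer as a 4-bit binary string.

0011

Append 4 zeros: 101100101000000. Divide by 11001 (XOR where the leading bit is 1):
  pos 0: 10110 XOR 11001 = 01111
  pos 1: 11110 XOR 11001 = 00111
  pos 3: 11110 XOR 11001 = 00111
  pos 5: 11110 XOR 11001 = 00111
  pos 7: 11100 XOR 11001 = 00101
  pos 9: 10100 XOR 11001 = 01101
  pos 10: 11010 XOR 11001 = 00011
Remainder (last 4 bits) = 0011. This is the CRC / FCS.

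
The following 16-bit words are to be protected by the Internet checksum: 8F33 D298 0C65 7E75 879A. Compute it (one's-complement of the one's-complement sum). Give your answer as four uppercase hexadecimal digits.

8BBE

One's-complement addition (fold any carry out of bit 15 back into bit 0):
  0x8F33 + 0xD298 = 0x161CB → wrap carry → 0x61CC
  0x61CC + 0x0C65 = 0x06E31
  0x6E31 + 0x7E75 = 0x0ECA6
  0xECA6 + 0x879A = 0x17440 → wrap carry → 0x7441
One's-complement sum = 0x7441.
Checksum = ~0x7441 & 0xFFFF = 0x8BBE.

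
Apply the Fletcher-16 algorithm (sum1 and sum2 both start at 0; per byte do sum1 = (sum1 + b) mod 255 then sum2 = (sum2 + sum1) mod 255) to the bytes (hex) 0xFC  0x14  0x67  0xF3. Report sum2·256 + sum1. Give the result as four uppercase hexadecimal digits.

Running sums (mod 255):
  after byte 0 (0xFC): sum1=252, sum2=252
  after byte 1 (0x14): sum1=17, sum2=14
  after byte 2 (0x67): sum1=120, sum2=134
  after byte 3 (0xF3): sum1=108, sum2=242
Checksum = sum2·256 + sum1 = 242·256 + 108 = 62060 = 0xF26C.

F26C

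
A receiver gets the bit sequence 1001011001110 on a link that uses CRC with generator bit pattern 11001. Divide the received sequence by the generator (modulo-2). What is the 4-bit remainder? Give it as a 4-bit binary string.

Modulo-2 division of 1001011001110 by 11001:
  pos 0: 10010 XOR 11001 = 01011
  pos 1: 10111 XOR 11001 = 01110
  pos 2: 11101 XOR 11001 = 00100
  pos 4: 10000 XOR 11001 = 01001
  pos 5: 10011 XOR 11001 = 01010
  pos 6: 10101 XOR 11001 = 01100
  pos 7: 11001 XOR 11001 = 00000
Remainder = 0000 (zero — the frame passes the CRC check).

0000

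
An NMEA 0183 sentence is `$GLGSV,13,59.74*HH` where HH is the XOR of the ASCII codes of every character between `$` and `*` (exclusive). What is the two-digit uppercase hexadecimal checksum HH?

6A

XOR the ASCII codes of the payload characters:
  'G' = 0x47 → acc = 0x47
  'L' = 0x4C → acc = 0x0B
  'G' = 0x47 → acc = 0x4C
  'S' = 0x53 → acc = 0x1F
  'V' = 0x56 → acc = 0x49
  ',' = 0x2C → acc = 0x65
  '1' = 0x31 → acc = 0x54
  '3' = 0x33 → acc = 0x67
  ',' = 0x2C → acc = 0x4B
  '5' = 0x35 → acc = 0x7E
  '9' = 0x39 → acc = 0x47
  '.' = 0x2E → acc = 0x69
  '7' = 0x37 → acc = 0x5E
  '4' = 0x34 → acc = 0x6A
Checksum = 0x6A.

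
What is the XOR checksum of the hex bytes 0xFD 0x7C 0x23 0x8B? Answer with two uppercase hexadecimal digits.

29

XOR the bytes together:
  start with 0xFD
  0xFD ⊕ 0x7C = 0x81
  0x81 ⊕ 0x23 = 0xA2
  0xA2 ⊕ 0x8B = 0x29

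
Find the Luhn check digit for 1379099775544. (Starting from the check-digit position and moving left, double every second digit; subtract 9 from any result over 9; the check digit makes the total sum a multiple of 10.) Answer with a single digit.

3

Partial digits right→left: 4 4 5 5 7 7 9 9 0 9 7 3 1
Double every second digit counting from the check-digit position (so the 1st, 3rd, 5th, ... of the partial from the right).
  doubled (with −9 where >9): 8 1 5 9 0 5 2 → sum 30
  kept as-is: 4 5 7 9 9 3 → sum 37
Total = 30 + 37 = 67.
Check digit = (10 − (67 mod 10)) mod 10 = 3.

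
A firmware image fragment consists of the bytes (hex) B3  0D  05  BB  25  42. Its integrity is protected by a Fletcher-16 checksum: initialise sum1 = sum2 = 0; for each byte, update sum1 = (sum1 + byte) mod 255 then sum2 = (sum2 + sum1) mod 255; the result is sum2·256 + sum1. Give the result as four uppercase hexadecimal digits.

Running sums (mod 255):
  after byte 0 (B3): sum1=179, sum2=179
  after byte 1 (0D): sum1=192, sum2=116
  after byte 2 (05): sum1=197, sum2=58
  after byte 3 (BB): sum1=129, sum2=187
  after byte 4 (25): sum1=166, sum2=98
  after byte 5 (42): sum1=232, sum2=75
Checksum = sum2·256 + sum1 = 75·256 + 232 = 19432 = 0x4BE8.

4BE8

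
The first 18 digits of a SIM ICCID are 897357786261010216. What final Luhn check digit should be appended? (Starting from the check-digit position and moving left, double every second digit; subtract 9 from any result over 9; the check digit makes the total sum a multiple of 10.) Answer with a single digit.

Partial digits right→left: 6 1 2 0 1 0 1 6 2 6 8 7 7 5 3 7 9 8
Double every second digit counting from the check-digit position (so the 1st, 3rd, 5th, ... of the partial from the right).
  doubled (with −9 where >9): 3 4 2 2 4 7 5 6 9 → sum 42
  kept as-is: 1 0 0 6 6 7 5 7 8 → sum 40
Total = 42 + 40 = 82.
Check digit = (10 − (82 mod 10)) mod 10 = 8.

8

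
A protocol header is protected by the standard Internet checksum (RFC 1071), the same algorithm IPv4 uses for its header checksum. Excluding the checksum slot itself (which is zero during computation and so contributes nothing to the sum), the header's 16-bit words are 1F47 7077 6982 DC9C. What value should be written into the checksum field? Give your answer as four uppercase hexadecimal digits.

One's-complement addition (fold any carry out of bit 15 back into bit 0):
  0x1F47 + 0x7077 = 0x08FBE
  0x8FBE + 0x6982 = 0x0F940
  0xF940 + 0xDC9C = 0x1D5DC → wrap carry → 0xD5DD
One's-complement sum = 0xD5DD.
Checksum = ~0xD5DD & 0xFFFF = 0x2A22.

2A22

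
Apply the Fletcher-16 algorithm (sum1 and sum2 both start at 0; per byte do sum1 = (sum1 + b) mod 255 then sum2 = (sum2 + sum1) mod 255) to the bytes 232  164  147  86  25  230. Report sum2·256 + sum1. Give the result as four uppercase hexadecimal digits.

1777

Running sums (mod 255):
  after byte 0 (232): sum1=232, sum2=232
  after byte 1 (164): sum1=141, sum2=118
  after byte 2 (147): sum1=33, sum2=151
  after byte 3 (86): sum1=119, sum2=15
  after byte 4 (25): sum1=144, sum2=159
  after byte 5 (230): sum1=119, sum2=23
Checksum = sum2·256 + sum1 = 23·256 + 119 = 6007 = 0x1777.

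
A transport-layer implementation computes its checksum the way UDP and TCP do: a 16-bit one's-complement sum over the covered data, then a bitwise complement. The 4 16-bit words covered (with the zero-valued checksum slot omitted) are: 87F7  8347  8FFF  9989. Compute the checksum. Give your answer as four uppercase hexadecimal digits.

CB37

One's-complement addition (fold any carry out of bit 15 back into bit 0):
  0x87F7 + 0x8347 = 0x10B3E → wrap carry → 0x0B3F
  0x0B3F + 0x8FFF = 0x09B3E
  0x9B3E + 0x9989 = 0x134C7 → wrap carry → 0x34C8
One's-complement sum = 0x34C8.
Checksum = ~0x34C8 & 0xFFFF = 0xCB37.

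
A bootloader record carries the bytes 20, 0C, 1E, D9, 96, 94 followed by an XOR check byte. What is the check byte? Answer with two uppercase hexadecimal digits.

XOR the bytes together:
  start with 0x20
  0x20 ⊕ 0x0C = 0x2C
  0x2C ⊕ 0x1E = 0x32
  0x32 ⊕ 0xD9 = 0xEB
  0xEB ⊕ 0x96 = 0x7D
  0x7D ⊕ 0x94 = 0xE9

E9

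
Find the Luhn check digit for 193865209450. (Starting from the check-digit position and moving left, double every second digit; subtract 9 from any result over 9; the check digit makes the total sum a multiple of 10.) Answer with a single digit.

9

Partial digits right→left: 0 5 4 9 0 2 5 6 8 3 9 1
Double every second digit counting from the check-digit position (so the 1st, 3rd, 5th, ... of the partial from the right).
  doubled (with −9 where >9): 0 8 0 1 7 9 → sum 25
  kept as-is: 5 9 2 6 3 1 → sum 26
Total = 25 + 26 = 51.
Check digit = (10 − (51 mod 10)) mod 10 = 9.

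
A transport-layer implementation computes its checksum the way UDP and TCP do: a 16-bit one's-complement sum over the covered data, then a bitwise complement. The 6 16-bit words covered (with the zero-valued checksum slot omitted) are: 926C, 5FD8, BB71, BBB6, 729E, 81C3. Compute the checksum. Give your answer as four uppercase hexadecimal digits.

A230

One's-complement addition (fold any carry out of bit 15 back into bit 0):
  0x926C + 0x5FD8 = 0x0F244
  0xF244 + 0xBB71 = 0x1ADB5 → wrap carry → 0xADB6
  0xADB6 + 0xBBB6 = 0x1696C → wrap carry → 0x696D
  0x696D + 0x729E = 0x0DC0B
  0xDC0B + 0x81C3 = 0x15DCE → wrap carry → 0x5DCF
One's-complement sum = 0x5DCF.
Checksum = ~0x5DCF & 0xFFFF = 0xA230.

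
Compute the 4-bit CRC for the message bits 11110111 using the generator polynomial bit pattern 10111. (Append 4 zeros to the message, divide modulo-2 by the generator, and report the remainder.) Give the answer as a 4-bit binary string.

Append 4 zeros: 111101110000. Divide by 10111 (XOR where the leading bit is 1):
  pos 0: 11110 XOR 10111 = 01001
  pos 1: 10011 XOR 10111 = 00100
  pos 3: 10011 XOR 10111 = 00100
  pos 5: 10000 XOR 10111 = 00111
  pos 7: 11100 XOR 10111 = 01011
Remainder (last 4 bits) = 1011. This is the CRC / FCS.

1011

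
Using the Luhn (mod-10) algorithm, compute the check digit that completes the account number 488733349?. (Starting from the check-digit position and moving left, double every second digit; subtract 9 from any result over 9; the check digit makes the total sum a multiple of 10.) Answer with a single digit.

Partial digits right→left: 9 4 3 3 3 7 8 8 4
Double every second digit counting from the check-digit position (so the 1st, 3rd, 5th, ... of the partial from the right).
  doubled (with −9 where >9): 9 6 6 7 8 → sum 36
  kept as-is: 4 3 7 8 → sum 22
Total = 36 + 22 = 58.
Check digit = (10 − (58 mod 10)) mod 10 = 2.

2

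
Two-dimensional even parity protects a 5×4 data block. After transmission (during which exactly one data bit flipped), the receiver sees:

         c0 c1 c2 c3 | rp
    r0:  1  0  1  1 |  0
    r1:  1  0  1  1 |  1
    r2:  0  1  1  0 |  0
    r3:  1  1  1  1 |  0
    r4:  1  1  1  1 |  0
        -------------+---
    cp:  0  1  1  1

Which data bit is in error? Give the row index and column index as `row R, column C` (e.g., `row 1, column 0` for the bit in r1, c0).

Recompute each row's even parity and compare to rp:
  r0: data parity 1, sent rp 0 → mismatch
  r1: data parity 1, sent rp 1 → ok
  r2: data parity 0, sent rp 0 → ok
  r3: data parity 0, sent rp 0 → ok
  r4: data parity 0, sent rp 0 → ok
Recompute each column's even parity and compare to cp:
  c0: data parity 0, sent cp 0 → ok
  c1: data parity 1, sent cp 1 → ok
  c2: data parity 1, sent cp 1 → ok
  c3: data parity 0, sent cp 1 → mismatch
Exactly one row (r0) and one column (c3) fail → the flipped bit is at their intersection.

row 0, column 3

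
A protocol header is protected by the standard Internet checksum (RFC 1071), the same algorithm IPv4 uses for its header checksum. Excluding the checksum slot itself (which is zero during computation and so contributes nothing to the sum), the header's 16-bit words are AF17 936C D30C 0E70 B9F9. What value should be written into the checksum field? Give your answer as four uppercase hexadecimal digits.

One's-complement addition (fold any carry out of bit 15 back into bit 0):
  0xAF17 + 0x936C = 0x14283 → wrap carry → 0x4284
  0x4284 + 0xD30C = 0x11590 → wrap carry → 0x1591
  0x1591 + 0x0E70 = 0x02401
  0x2401 + 0xB9F9 = 0x0DDFA
One's-complement sum = 0xDDFA.
Checksum = ~0xDDFA & 0xFFFF = 0x2205.

2205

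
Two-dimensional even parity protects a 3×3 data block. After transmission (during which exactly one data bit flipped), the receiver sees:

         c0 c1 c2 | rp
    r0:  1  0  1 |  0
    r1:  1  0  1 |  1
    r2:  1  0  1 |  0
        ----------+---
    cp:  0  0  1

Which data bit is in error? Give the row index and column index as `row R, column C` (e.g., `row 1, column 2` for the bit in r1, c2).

row 1, column 0

Recompute each row's even parity and compare to rp:
  r0: data parity 0, sent rp 0 → ok
  r1: data parity 0, sent rp 1 → mismatch
  r2: data parity 0, sent rp 0 → ok
Recompute each column's even parity and compare to cp:
  c0: data parity 1, sent cp 0 → mismatch
  c1: data parity 0, sent cp 0 → ok
  c2: data parity 1, sent cp 1 → ok
Exactly one row (r1) and one column (c0) fail → the flipped bit is at their intersection.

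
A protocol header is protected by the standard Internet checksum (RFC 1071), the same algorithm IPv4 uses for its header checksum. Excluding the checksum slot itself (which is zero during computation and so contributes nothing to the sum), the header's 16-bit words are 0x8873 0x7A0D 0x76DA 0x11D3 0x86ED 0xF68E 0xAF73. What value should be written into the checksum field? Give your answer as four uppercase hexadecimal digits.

47E1

One's-complement addition (fold any carry out of bit 15 back into bit 0):
  0x8873 + 0x7A0D = 0x10280 → wrap carry → 0x0281
  0x0281 + 0x76DA = 0x0795B
  0x795B + 0x11D3 = 0x08B2E
  0x8B2E + 0x86ED = 0x1121B → wrap carry → 0x121C
  0x121C + 0xF68E = 0x108AA → wrap carry → 0x08AB
  0x08AB + 0xAF73 = 0x0B81E
One's-complement sum = 0xB81E.
Checksum = ~0xB81E & 0xFFFF = 0x47E1.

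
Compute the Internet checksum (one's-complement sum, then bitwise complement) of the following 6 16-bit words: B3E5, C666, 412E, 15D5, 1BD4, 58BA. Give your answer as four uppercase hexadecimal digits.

One's-complement addition (fold any carry out of bit 15 back into bit 0):
  0xB3E5 + 0xC666 = 0x17A4B → wrap carry → 0x7A4C
  0x7A4C + 0x412E = 0x0BB7A
  0xBB7A + 0x15D5 = 0x0D14F
  0xD14F + 0x1BD4 = 0x0ED23
  0xED23 + 0x58BA = 0x145DD → wrap carry → 0x45DE
One's-complement sum = 0x45DE.
Checksum = ~0x45DE & 0xFFFF = 0xBA21.

BA21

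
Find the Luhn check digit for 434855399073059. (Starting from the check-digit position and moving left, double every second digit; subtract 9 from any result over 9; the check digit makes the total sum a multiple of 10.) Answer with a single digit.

Partial digits right→left: 9 5 0 3 7 0 9 9 3 5 5 8 4 3 4
Double every second digit counting from the check-digit position (so the 1st, 3rd, 5th, ... of the partial from the right).
  doubled (with −9 where >9): 9 0 5 9 6 1 8 8 → sum 46
  kept as-is: 5 3 0 9 5 8 3 → sum 33
Total = 46 + 33 = 79.
Check digit = (10 − (79 mod 10)) mod 10 = 1.

1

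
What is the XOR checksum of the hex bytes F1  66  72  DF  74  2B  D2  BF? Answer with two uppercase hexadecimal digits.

XOR the bytes together:
  start with 0xF1
  0xF1 ⊕ 0x66 = 0x97
  0x97 ⊕ 0x72 = 0xE5
  0xE5 ⊕ 0xDF = 0x3A
  0x3A ⊕ 0x74 = 0x4E
  0x4E ⊕ 0x2B = 0x65
  0x65 ⊕ 0xD2 = 0xB7
  0xB7 ⊕ 0xBF = 0x08

08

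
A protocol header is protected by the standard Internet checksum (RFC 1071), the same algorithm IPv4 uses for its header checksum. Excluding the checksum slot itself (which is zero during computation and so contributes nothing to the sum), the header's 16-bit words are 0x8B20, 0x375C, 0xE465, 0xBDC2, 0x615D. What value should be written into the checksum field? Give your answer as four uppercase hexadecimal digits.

One's-complement addition (fold any carry out of bit 15 back into bit 0):
  0x8B20 + 0x375C = 0x0C27C
  0xC27C + 0xE465 = 0x1A6E1 → wrap carry → 0xA6E2
  0xA6E2 + 0xBDC2 = 0x164A4 → wrap carry → 0x64A5
  0x64A5 + 0x615D = 0x0C602
One's-complement sum = 0xC602.
Checksum = ~0xC602 & 0xFFFF = 0x39FD.

39FD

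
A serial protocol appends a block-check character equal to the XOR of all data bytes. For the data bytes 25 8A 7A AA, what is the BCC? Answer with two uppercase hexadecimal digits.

7F

XOR the bytes together:
  start with 0x25
  0x25 ⊕ 0x8A = 0xAF
  0xAF ⊕ 0x7A = 0xD5
  0xD5 ⊕ 0xAA = 0x7F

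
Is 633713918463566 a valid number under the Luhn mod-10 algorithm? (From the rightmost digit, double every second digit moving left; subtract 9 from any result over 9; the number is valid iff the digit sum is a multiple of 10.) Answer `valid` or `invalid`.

valid

From the right, keep odd positions and double even positions (subtract 9 from any doubled value over 9):
  doubled (positions 2,4,...): 3 6 8 2 6 5 6 → sum 36
  kept (positions 1,3,...): 6 5 6 8 9 1 3 6 → sum 44
Total = 80.
80 mod 10 = 0, so the number is valid.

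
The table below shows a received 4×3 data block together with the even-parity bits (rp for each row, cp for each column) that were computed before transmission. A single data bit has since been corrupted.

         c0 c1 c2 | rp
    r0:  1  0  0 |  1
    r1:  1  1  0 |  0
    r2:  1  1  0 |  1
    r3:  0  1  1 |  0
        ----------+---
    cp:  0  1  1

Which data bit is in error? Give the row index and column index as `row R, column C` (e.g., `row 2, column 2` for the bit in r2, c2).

row 2, column 0

Recompute each row's even parity and compare to rp:
  r0: data parity 1, sent rp 1 → ok
  r1: data parity 0, sent rp 0 → ok
  r2: data parity 0, sent rp 1 → mismatch
  r3: data parity 0, sent rp 0 → ok
Recompute each column's even parity and compare to cp:
  c0: data parity 1, sent cp 0 → mismatch
  c1: data parity 1, sent cp 1 → ok
  c2: data parity 1, sent cp 1 → ok
Exactly one row (r2) and one column (c0) fail → the flipped bit is at their intersection.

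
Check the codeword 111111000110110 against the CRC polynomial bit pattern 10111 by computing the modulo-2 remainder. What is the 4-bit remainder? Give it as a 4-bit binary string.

0000

Modulo-2 division of 111111000110110 by 10111:
  pos 0: 11111 XOR 10111 = 01000
  pos 1: 10001 XOR 10111 = 00110
  pos 3: 11000 XOR 10111 = 01111
  pos 4: 11110 XOR 10111 = 01001
  pos 5: 10011 XOR 10111 = 00100
  pos 7: 10010 XOR 10111 = 00101
  pos 9: 10111 XOR 10111 = 00000
Remainder = 0000 (zero — the frame passes the CRC check).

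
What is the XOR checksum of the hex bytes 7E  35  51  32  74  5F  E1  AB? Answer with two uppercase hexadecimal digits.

XOR the bytes together:
  start with 0x7E
  0x7E ⊕ 0x35 = 0x4B
  0x4B ⊕ 0x51 = 0x1A
  0x1A ⊕ 0x32 = 0x28
  0x28 ⊕ 0x74 = 0x5C
  0x5C ⊕ 0x5F = 0x03
  0x03 ⊕ 0xE1 = 0xE2
  0xE2 ⊕ 0xAB = 0x49

49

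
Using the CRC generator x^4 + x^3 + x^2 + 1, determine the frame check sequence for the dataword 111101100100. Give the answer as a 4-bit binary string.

1000

Append 4 zeros: 1111011001000000. Divide by 11101 (XOR where the leading bit is 1):
  pos 0: 11110 XOR 11101 = 00011
  pos 3: 11110 XOR 11101 = 00011
  pos 6: 11010 XOR 11101 = 00111
  pos 8: 11100 XOR 11101 = 00001
Remainder (last 4 bits) = 1000. This is the CRC / FCS.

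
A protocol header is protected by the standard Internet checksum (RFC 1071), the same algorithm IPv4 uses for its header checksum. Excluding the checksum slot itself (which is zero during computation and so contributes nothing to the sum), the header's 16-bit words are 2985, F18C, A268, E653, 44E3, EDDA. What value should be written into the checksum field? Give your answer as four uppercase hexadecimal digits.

One's-complement addition (fold any carry out of bit 15 back into bit 0):
  0x2985 + 0xF18C = 0x11B11 → wrap carry → 0x1B12
  0x1B12 + 0xA268 = 0x0BD7A
  0xBD7A + 0xE653 = 0x1A3CD → wrap carry → 0xA3CE
  0xA3CE + 0x44E3 = 0x0E8B1
  0xE8B1 + 0xEDDA = 0x1D68B → wrap carry → 0xD68C
One's-complement sum = 0xD68C.
Checksum = ~0xD68C & 0xFFFF = 0x2973.

2973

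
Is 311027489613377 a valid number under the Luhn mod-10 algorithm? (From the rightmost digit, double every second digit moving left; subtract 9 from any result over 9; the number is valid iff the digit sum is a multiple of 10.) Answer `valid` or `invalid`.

invalid

From the right, keep odd positions and double even positions (subtract 9 from any doubled value over 9):
  doubled (positions 2,4,...): 5 6 3 7 5 0 2 → sum 28
  kept (positions 1,3,...): 7 3 1 9 4 2 1 3 → sum 30
Total = 58.
58 mod 10 = 8, so the number is invalid.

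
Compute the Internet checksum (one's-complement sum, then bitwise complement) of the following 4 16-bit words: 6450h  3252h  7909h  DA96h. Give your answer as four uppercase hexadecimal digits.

One's-complement addition (fold any carry out of bit 15 back into bit 0):
  0x6450 + 0x3252 = 0x096A2
  0x96A2 + 0x7909 = 0x10FAB → wrap carry → 0x0FAC
  0x0FAC + 0xDA96 = 0x0EA42
One's-complement sum = 0xEA42.
Checksum = ~0xEA42 & 0xFFFF = 0x15BD.

15BD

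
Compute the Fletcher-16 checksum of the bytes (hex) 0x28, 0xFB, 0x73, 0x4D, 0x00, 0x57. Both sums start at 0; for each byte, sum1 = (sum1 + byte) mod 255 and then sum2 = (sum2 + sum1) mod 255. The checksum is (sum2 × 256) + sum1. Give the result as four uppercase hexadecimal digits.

E93C

Running sums (mod 255):
  after byte 0 (0x28): sum1=40, sum2=40
  after byte 1 (0xFB): sum1=36, sum2=76
  after byte 2 (0x73): sum1=151, sum2=227
  after byte 3 (0x4D): sum1=228, sum2=200
  after byte 4 (0x00): sum1=228, sum2=173
  after byte 5 (0x57): sum1=60, sum2=233
Checksum = sum2·256 + sum1 = 233·256 + 60 = 59708 = 0xE93C.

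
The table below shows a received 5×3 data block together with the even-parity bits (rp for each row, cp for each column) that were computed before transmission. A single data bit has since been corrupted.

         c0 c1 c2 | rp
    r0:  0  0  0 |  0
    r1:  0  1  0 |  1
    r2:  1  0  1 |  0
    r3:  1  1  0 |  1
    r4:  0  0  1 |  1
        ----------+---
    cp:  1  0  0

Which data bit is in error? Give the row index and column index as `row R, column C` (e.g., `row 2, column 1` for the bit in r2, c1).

Recompute each row's even parity and compare to rp:
  r0: data parity 0, sent rp 0 → ok
  r1: data parity 1, sent rp 1 → ok
  r2: data parity 0, sent rp 0 → ok
  r3: data parity 0, sent rp 1 → mismatch
  r4: data parity 1, sent rp 1 → ok
Recompute each column's even parity and compare to cp:
  c0: data parity 0, sent cp 1 → mismatch
  c1: data parity 0, sent cp 0 → ok
  c2: data parity 0, sent cp 0 → ok
Exactly one row (r3) and one column (c0) fail → the flipped bit is at their intersection.

row 3, column 0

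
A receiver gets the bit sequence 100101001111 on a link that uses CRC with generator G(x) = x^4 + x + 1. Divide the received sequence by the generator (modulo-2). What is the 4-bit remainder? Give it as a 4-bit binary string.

1000

Modulo-2 division of 100101001111 by 10011:
  pos 0: 10010 XOR 10011 = 00001
  pos 4: 11001 XOR 10011 = 01010
  pos 5: 10101 XOR 10011 = 00110
  pos 7: 11011 XOR 10011 = 01000
Remainder = 1000 (nonzero — an error is detected).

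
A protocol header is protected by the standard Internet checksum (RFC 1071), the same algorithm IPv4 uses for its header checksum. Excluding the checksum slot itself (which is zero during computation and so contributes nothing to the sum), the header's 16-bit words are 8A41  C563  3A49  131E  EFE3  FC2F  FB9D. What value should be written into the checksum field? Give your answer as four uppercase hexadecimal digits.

7B41

One's-complement addition (fold any carry out of bit 15 back into bit 0):
  0x8A41 + 0xC563 = 0x14FA4 → wrap carry → 0x4FA5
  0x4FA5 + 0x3A49 = 0x089EE
  0x89EE + 0x131E = 0x09D0C
  0x9D0C + 0xEFE3 = 0x18CEF → wrap carry → 0x8CF0
  0x8CF0 + 0xFC2F = 0x1891F → wrap carry → 0x8920
  0x8920 + 0xFB9D = 0x184BD → wrap carry → 0x84BE
One's-complement sum = 0x84BE.
Checksum = ~0x84BE & 0xFFFF = 0x7B41.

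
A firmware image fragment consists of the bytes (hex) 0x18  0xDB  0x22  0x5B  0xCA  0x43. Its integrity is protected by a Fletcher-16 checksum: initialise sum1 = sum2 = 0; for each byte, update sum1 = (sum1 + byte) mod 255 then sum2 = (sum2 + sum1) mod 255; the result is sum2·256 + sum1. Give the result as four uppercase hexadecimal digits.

Running sums (mod 255):
  after byte 0 (0x18): sum1=24, sum2=24
  after byte 1 (0xDB): sum1=243, sum2=12
  after byte 2 (0x22): sum1=22, sum2=34
  after byte 3 (0x5B): sum1=113, sum2=147
  after byte 4 (0xCA): sum1=60, sum2=207
  after byte 5 (0x43): sum1=127, sum2=79
Checksum = sum2·256 + sum1 = 79·256 + 127 = 20351 = 0x4F7F.

4F7F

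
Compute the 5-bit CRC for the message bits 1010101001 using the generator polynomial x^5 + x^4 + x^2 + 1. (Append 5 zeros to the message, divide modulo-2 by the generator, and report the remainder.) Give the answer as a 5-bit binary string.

00010

Append 5 zeros: 101010100100000. Divide by 110101 (XOR where the leading bit is 1):
  pos 0: 101010 XOR 110101 = 011111
  pos 1: 111111 XOR 110101 = 001010
  pos 3: 101000 XOR 110101 = 011101
  pos 4: 111011 XOR 110101 = 001110
  pos 6: 111000 XOR 110101 = 001101
  pos 8: 110100 XOR 110101 = 000001
Remainder (last 5 bits) = 00010. This is the CRC / FCS.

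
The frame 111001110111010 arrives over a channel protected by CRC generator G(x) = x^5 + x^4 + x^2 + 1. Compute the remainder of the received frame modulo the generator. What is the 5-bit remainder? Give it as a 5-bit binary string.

00000

Modulo-2 division of 111001110111010 by 110101:
  pos 0: 111001 XOR 110101 = 001100
  pos 2: 110011 XOR 110101 = 000110
  pos 5: 110011 XOR 110101 = 000110
  pos 8: 110101 XOR 110101 = 000000
Remainder = 00000 (zero — the frame passes the CRC check).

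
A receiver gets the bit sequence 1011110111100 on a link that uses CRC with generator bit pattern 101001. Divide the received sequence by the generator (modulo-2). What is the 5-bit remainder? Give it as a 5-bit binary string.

10010

Modulo-2 division of 1011110111100 by 101001:
  pos 0: 101111 XOR 101001 = 000110
  pos 3: 110011 XOR 101001 = 011010
  pos 4: 110101 XOR 101001 = 011100
  pos 5: 111001 XOR 101001 = 010000
  pos 6: 100000 XOR 101001 = 001001
Remainder = 10010 (nonzero — an error is detected).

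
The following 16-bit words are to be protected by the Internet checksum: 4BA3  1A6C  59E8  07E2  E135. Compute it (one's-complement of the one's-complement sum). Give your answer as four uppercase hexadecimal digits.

One's-complement addition (fold any carry out of bit 15 back into bit 0):
  0x4BA3 + 0x1A6C = 0x0660F
  0x660F + 0x59E8 = 0x0BFF7
  0xBFF7 + 0x07E2 = 0x0C7D9
  0xC7D9 + 0xE135 = 0x1A90E → wrap carry → 0xA90F
One's-complement sum = 0xA90F.
Checksum = ~0xA90F & 0xFFFF = 0x56F0.

56F0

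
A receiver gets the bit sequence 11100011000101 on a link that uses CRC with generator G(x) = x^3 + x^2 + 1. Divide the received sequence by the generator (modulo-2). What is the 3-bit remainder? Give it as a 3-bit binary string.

Modulo-2 division of 11100011000101 by 1101:
  pos 0: 1110 XOR 1101 = 0011
  pos 2: 1100 XOR 1101 = 0001
  pos 5: 1110 XOR 1101 = 0011
  pos 7: 1100 XOR 1101 = 0001
  pos 10: 1101 XOR 1101 = 0000
Remainder = 000 (zero — the frame passes the CRC check).

000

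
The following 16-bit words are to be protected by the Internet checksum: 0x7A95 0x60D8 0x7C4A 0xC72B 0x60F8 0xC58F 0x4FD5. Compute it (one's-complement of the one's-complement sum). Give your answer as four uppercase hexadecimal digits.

6ABE

One's-complement addition (fold any carry out of bit 15 back into bit 0):
  0x7A95 + 0x60D8 = 0x0DB6D
  0xDB6D + 0x7C4A = 0x157B7 → wrap carry → 0x57B8
  0x57B8 + 0xC72B = 0x11EE3 → wrap carry → 0x1EE4
  0x1EE4 + 0x60F8 = 0x07FDC
  0x7FDC + 0xC58F = 0x1456B → wrap carry → 0x456C
  0x456C + 0x4FD5 = 0x09541
One's-complement sum = 0x9541.
Checksum = ~0x9541 & 0xFFFF = 0x6ABE.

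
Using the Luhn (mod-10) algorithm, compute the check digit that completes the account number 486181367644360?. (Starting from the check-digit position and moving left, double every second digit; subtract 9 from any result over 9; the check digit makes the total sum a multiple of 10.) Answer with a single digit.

5

Partial digits right→left: 0 6 3 4 4 6 7 6 3 1 8 1 6 8 4
Double every second digit counting from the check-digit position (so the 1st, 3rd, 5th, ... of the partial from the right).
  doubled (with −9 where >9): 0 6 8 5 6 7 3 8 → sum 43
  kept as-is: 6 4 6 6 1 1 8 → sum 32
Total = 43 + 32 = 75.
Check digit = (10 − (75 mod 10)) mod 10 = 5.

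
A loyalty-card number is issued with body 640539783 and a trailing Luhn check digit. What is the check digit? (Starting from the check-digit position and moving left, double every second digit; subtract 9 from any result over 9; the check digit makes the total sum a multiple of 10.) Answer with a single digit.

Partial digits right→left: 3 8 7 9 3 5 0 4 6
Double every second digit counting from the check-digit position (so the 1st, 3rd, 5th, ... of the partial from the right).
  doubled (with −9 where >9): 6 5 6 0 3 → sum 20
  kept as-is: 8 9 5 4 → sum 26
Total = 20 + 26 = 46.
Check digit = (10 − (46 mod 10)) mod 10 = 4.

4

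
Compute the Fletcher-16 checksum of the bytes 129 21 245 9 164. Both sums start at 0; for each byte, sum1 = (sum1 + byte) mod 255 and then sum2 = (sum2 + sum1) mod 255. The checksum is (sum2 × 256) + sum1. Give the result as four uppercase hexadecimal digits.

743A

Running sums (mod 255):
  after byte 0 (129): sum1=129, sum2=129
  after byte 1 (21): sum1=150, sum2=24
  after byte 2 (245): sum1=140, sum2=164
  after byte 3 (9): sum1=149, sum2=58
  after byte 4 (164): sum1=58, sum2=116
Checksum = sum2·256 + sum1 = 116·256 + 58 = 29754 = 0x743A.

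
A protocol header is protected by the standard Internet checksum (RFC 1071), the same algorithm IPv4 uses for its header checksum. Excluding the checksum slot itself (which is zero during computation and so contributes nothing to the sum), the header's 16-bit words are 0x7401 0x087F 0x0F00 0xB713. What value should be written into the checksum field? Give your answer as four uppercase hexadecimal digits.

BD6B

One's-complement addition (fold any carry out of bit 15 back into bit 0):
  0x7401 + 0x087F = 0x07C80
  0x7C80 + 0x0F00 = 0x08B80
  0x8B80 + 0xB713 = 0x14293 → wrap carry → 0x4294
One's-complement sum = 0x4294.
Checksum = ~0x4294 & 0xFFFF = 0xBD6B.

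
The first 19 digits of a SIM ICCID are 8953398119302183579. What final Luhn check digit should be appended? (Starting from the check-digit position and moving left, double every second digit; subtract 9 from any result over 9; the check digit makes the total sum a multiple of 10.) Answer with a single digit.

8

Partial digits right→left: 9 7 5 3 8 1 2 0 3 9 1 1 8 9 3 3 5 9 8
Double every second digit counting from the check-digit position (so the 1st, 3rd, 5th, ... of the partial from the right).
  doubled (with −9 where >9): 9 1 7 4 6 2 7 6 1 7 → sum 50
  kept as-is: 7 3 1 0 9 1 9 3 9 → sum 42
Total = 50 + 42 = 92.
Check digit = (10 − (92 mod 10)) mod 10 = 8.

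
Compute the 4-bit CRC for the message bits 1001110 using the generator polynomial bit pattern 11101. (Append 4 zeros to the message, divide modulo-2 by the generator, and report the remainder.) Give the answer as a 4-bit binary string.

0000

Append 4 zeros: 10011100000. Divide by 11101 (XOR where the leading bit is 1):
  pos 0: 10011 XOR 11101 = 01110
  pos 1: 11101 XOR 11101 = 00000
Remainder (last 4 bits) = 0000. This is the CRC / FCS.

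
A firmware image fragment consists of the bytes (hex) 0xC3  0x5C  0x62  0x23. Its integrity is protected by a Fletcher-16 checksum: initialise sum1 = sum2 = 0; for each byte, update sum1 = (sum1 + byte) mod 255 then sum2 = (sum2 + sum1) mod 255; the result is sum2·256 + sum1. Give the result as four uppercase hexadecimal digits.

Running sums (mod 255):
  after byte 0 (0xC3): sum1=195, sum2=195
  after byte 1 (0x5C): sum1=32, sum2=227
  after byte 2 (0x62): sum1=130, sum2=102
  after byte 3 (0x23): sum1=165, sum2=12
Checksum = sum2·256 + sum1 = 12·256 + 165 = 3237 = 0x0CA5.

0CA5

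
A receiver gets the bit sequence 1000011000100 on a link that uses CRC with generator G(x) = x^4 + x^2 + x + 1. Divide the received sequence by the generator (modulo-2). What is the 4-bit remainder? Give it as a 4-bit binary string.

Modulo-2 division of 1000011000100 by 10111:
  pos 0: 10000 XOR 10111 = 00111
  pos 2: 11111 XOR 10111 = 01000
  pos 3: 10000 XOR 10111 = 00111
  pos 5: 11100 XOR 10111 = 01011
  pos 6: 10111 XOR 10111 = 00000
Remainder = 0000 (zero — the frame passes the CRC check).

0000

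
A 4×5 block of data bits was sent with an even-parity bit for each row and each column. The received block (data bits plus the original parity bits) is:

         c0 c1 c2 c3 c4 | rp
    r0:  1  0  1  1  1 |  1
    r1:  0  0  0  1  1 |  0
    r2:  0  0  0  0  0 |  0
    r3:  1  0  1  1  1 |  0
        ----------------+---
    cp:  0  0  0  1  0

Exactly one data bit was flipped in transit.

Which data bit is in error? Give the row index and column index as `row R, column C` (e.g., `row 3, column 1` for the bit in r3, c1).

Recompute each row's even parity and compare to rp:
  r0: data parity 0, sent rp 1 → mismatch
  r1: data parity 0, sent rp 0 → ok
  r2: data parity 0, sent rp 0 → ok
  r3: data parity 0, sent rp 0 → ok
Recompute each column's even parity and compare to cp:
  c0: data parity 0, sent cp 0 → ok
  c1: data parity 0, sent cp 0 → ok
  c2: data parity 0, sent cp 0 → ok
  c3: data parity 1, sent cp 1 → ok
  c4: data parity 1, sent cp 0 → mismatch
Exactly one row (r0) and one column (c4) fail → the flipped bit is at their intersection.

row 0, column 4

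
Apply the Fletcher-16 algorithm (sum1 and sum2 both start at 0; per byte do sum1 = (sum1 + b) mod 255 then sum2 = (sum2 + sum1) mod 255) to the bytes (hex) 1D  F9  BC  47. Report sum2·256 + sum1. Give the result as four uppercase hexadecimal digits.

231B

Running sums (mod 255):
  after byte 0 (1D): sum1=29, sum2=29
  after byte 1 (F9): sum1=23, sum2=52
  after byte 2 (BC): sum1=211, sum2=8
  after byte 3 (47): sum1=27, sum2=35
Checksum = sum2·256 + sum1 = 35·256 + 27 = 8987 = 0x231B.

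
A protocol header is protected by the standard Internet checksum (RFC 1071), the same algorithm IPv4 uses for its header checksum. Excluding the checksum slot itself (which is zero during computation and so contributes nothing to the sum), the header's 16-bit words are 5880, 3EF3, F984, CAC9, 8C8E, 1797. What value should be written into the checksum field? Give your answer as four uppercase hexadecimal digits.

0018

One's-complement addition (fold any carry out of bit 15 back into bit 0):
  0x5880 + 0x3EF3 = 0x09773
  0x9773 + 0xF984 = 0x190F7 → wrap carry → 0x90F8
  0x90F8 + 0xCAC9 = 0x15BC1 → wrap carry → 0x5BC2
  0x5BC2 + 0x8C8E = 0x0E850
  0xE850 + 0x1797 = 0x0FFE7
One's-complement sum = 0xFFE7.
Checksum = ~0xFFE7 & 0xFFFF = 0x0018.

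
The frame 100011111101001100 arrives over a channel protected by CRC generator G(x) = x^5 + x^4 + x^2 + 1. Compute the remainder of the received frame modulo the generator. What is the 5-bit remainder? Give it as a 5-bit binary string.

00000

Modulo-2 division of 100011111101001100 by 110101:
  pos 0: 100011 XOR 110101 = 010110
  pos 1: 101101 XOR 110101 = 011000
  pos 2: 110001 XOR 110101 = 000100
  pos 5: 100110 XOR 110101 = 010011
  pos 6: 100111 XOR 110101 = 010010
  pos 7: 100100 XOR 110101 = 010001
  pos 8: 100010 XOR 110101 = 010111
  pos 9: 101111 XOR 110101 = 011010
  pos 10: 110101 XOR 110101 = 000000
Remainder = 00000 (zero — the frame passes the CRC check).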